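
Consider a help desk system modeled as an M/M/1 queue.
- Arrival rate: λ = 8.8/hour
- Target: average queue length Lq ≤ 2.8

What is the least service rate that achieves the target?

For M/M/1: Lq = λ²/(μ(μ-λ))
Need Lq ≤ 2.8, i.e. μ(μ-λ) ≥ λ²/2.8
μ² - 8.8μ - 77.44/2.8 ≥ 0  →  μ² - 8.8μ - 27.65714 ≥ 0
Quadratic formula (positive root): μ = [λ + √(λ² + 4×27.65714)]/2
Discriminant: 77.44 + 4×27.65714 = 188.0686, √188.0686 = 13.7138
μ ≥ (8.8 + 13.7138)/2 = 11.2569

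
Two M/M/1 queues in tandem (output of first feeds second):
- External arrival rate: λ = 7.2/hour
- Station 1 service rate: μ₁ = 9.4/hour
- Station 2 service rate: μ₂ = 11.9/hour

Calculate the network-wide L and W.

By Jackson's theorem, each station behaves as independent M/M/1.
Station 1: ρ₁ = 7.2/9.4 = 0.7660, L₁ = ρ₁/(1-ρ₁) = λ/(μ₁-λ) = 7.2/2.20 = 3.2727
Station 2: ρ₂ = 7.2/11.9 = 0.6050, L₂ = ρ₂/(1-ρ₂) = λ/(μ₂-λ) = 7.2/4.70 = 1.5319
Total: L = L₁ + L₂ = 3.2727 + 1.5319 = 4.8046
W = L/λ = 4.8046/7.2 = 0.6673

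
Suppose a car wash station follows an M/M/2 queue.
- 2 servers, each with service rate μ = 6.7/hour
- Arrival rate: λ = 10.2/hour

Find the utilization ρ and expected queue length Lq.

Traffic intensity: ρ = λ/(cμ) = 10.2/(2×6.7) = 0.7612
Since ρ = 0.7612 < 1, system is stable.
Offered load a = λ/μ = cρ = 10.2/6.7 = 1.5224
P₀ = [ Σₙ₌₀^1 aⁿ/n! + a^2/(2!(1-ρ)) ]⁻¹
Σ = a^0/0! + a^1/1! = 1.0000 + 1.5224 = 2.5224
a^2/(2!(1-ρ)) = 2.3177/(2 × 0.23881) = 4.8526
P₀ = 1/(2.5224 + 4.8526) = 0.1356
Lq = P₀·a^2·ρ / (2!(1-ρ)²) = 0.13559 × 2.3177 × 0.76119 / (2 × 0.057028) = 2.0973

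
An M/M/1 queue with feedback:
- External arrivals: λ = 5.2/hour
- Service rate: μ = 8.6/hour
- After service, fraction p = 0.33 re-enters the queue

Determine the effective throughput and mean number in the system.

Effective arrival rate: λ_eff = λ/(1-p) = 5.2/(1-0.33) = 5.2/0.67 = 7.761194
ρ = λ_eff/μ = 7.761194/8.6 = 0.9024644
L = ρ/(1-ρ) = 0.9024644/(1-0.9024644) = 9.2527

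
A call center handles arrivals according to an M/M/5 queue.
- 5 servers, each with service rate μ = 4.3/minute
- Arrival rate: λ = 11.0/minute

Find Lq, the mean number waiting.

Traffic intensity: ρ = λ/(cμ) = 11.0/(5×4.3) = 0.5116
Since ρ = 0.5116 < 1, system is stable.
Offered load a = λ/μ = cρ = 11.0/4.3 = 2.5581
P₀ = [ Σₙ₌₀^4 aⁿ/n! + a^5/(5!(1-ρ)) ]⁻¹
Σ = a^0/0! + a^1/1! + a^2/2! + a^3/3! + a^4/4! = 1.00000 + 2.55814 + 3.27204 + 2.79011 + 1.78437 = 11.4047
a^5/(5!(1-ρ)) = 109.5522/(120 × 0.488372) = 1.8693
P₀ = 1/(11.4047 + 1.8693) = 0.07534
Lq = P₀·a^5·ρ / (5!(1-ρ)²) = 0.07534 × 109.5522 × 0.5116 / (120 × 0.2385) = 0.1475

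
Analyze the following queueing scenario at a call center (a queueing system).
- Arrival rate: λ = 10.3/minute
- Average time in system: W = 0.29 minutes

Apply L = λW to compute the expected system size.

Little's Law: L = λW
L = 10.3 × 0.29 = 2.9870 calls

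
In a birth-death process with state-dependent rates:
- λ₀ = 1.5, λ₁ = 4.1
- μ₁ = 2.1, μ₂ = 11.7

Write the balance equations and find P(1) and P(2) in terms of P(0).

Balance equations:
State 0: λ₀P₀ = μ₁P₁ → P₁ = (λ₀/μ₁)P₀ = (1.5/2.1)P₀ = 0.7143P₀
State 1: P₂ = (λ₀λ₁)/(μ₁μ₂)P₀ = (1.5×4.1)/(2.1×11.7)P₀ = 0.2503P₀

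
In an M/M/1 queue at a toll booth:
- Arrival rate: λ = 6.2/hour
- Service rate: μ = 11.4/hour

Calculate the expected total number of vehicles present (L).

ρ = λ/μ = 6.2/11.4 = 0.5439
For M/M/1: L = λ/(μ-λ)
L = 6.2/(11.4-6.2) = 6.2/5.20
L = 1.1923 vehicles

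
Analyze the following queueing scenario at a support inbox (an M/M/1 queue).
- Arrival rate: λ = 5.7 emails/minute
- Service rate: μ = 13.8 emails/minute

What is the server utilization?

Server utilization: ρ = λ/μ
ρ = 5.7/13.8 = 0.4130
The server is busy 41.30% of the time.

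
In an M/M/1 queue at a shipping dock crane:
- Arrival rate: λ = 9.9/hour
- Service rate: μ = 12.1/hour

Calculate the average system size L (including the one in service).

ρ = λ/μ = 9.9/12.1 = 0.8182
For M/M/1: L = λ/(μ-λ)
L = 9.9/(12.1-9.9) = 9.9/2.20
L = 4.5000 containers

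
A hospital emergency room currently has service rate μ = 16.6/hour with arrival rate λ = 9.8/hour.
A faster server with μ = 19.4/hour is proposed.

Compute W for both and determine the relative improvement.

System 1: ρ₁ = 9.8/16.6 = 0.5904, W₁ = 1/(16.6-9.8) = 0.147059
System 2: ρ₂ = 9.8/19.4 = 0.5052, W₂ = 1/(19.4-9.8) = 0.104167
Improvement: (W₁-W₂)/W₁ = (0.147059-0.104167)/0.147059 = 29.17%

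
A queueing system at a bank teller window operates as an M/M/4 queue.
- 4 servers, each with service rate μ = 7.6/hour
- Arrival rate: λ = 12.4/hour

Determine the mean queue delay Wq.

Traffic intensity: ρ = λ/(cμ) = 12.4/(4×7.6) = 0.4079
Since ρ = 0.4079 < 1, system is stable.
Offered load a = λ/μ = cρ = 12.4/7.6 = 1.6316
P₀ = [ Σₙ₌₀^3 aⁿ/n! + a^4/(4!(1-ρ)) ]⁻¹
Σ = a^0/0! + a^1/1! + a^2/2! + a^3/3! = 1.0000 + 1.6316 + 1.3310 + 0.7239 = 4.6865
a^4/(4!(1-ρ)) = 7.0865/(24 × 0.5921) = 0.4987
P₀ = 1/(4.6865 + 0.4987) = 0.1929
Lq = P₀·a^4·ρ / (4!(1-ρ)²) = 0.19286 × 7.0865 × 0.40789 / (24 × 0.35059) = 0.06625
Wq = Lq/λ = 0.06625/12.4 = 0.005343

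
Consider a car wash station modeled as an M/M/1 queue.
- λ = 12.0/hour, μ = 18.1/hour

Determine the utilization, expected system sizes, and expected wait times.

Step 1: ρ = λ/μ = 12.0/18.1 = 0.6630
Step 2: L = λ/(μ-λ) = 12.0/6.10 = 1.9672
Step 3: Lq = λ²/(μ(μ-λ)) = 144.00/(18.1×6.10) = 1.3042
Step 4: W = 1/(μ-λ) = 1/6.10 = 0.16393
Step 5: Wq = λ/(μ(μ-λ)) = 12.0/(18.1×6.10) = 0.1087
Step 6: P(0) = 1-ρ = 0.3370
Verify: L = λW = 12.0×0.16393 = 1.9672 ✔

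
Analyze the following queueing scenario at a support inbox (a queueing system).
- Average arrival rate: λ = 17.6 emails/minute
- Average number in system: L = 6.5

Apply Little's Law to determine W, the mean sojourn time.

Little's Law: L = λW, so W = L/λ
W = 6.5/17.6 = 0.3693 minutes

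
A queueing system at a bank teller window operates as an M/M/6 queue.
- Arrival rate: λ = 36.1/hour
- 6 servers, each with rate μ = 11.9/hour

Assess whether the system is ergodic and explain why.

Stability requires ρ = λ/(cμ) < 1
ρ = 36.1/(6 × 11.9) = 36.1/71.40 = 0.5056
Since 0.5056 < 1, the system is STABLE.
The servers are busy 50.56% of the time.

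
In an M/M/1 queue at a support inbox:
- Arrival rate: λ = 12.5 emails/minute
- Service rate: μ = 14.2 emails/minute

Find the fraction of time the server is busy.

Server utilization: ρ = λ/μ
ρ = 12.5/14.2 = 0.8803
The server is busy 88.03% of the time.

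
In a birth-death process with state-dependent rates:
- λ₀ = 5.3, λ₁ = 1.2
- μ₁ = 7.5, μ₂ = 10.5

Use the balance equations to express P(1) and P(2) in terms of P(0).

Balance equations:
State 0: λ₀P₀ = μ₁P₁ → P₁ = (λ₀/μ₁)P₀ = (5.3/7.5)P₀ = 0.7067P₀
State 1: P₂ = (λ₀λ₁)/(μ₁μ₂)P₀ = (5.3×1.2)/(7.5×10.5)P₀ = 0.08076P₀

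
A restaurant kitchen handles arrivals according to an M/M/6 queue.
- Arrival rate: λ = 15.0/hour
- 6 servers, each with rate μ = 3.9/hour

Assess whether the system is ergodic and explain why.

Stability requires ρ = λ/(cμ) < 1
ρ = 15.0/(6 × 3.9) = 15.0/23.40 = 0.6410
Since 0.6410 < 1, the system is STABLE.
The servers are busy 64.10% of the time.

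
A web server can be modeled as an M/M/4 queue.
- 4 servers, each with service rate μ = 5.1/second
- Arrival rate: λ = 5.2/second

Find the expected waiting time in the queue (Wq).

Traffic intensity: ρ = λ/(cμ) = 5.2/(4×5.1) = 0.2549
Since ρ = 0.2549 < 1, system is stable.
Offered load a = λ/μ = cρ = 5.2/5.1 = 1.0196
P₀ = [ Σₙ₌₀^3 aⁿ/n! + a^4/(4!(1-ρ)) ]⁻¹
Σ = a^0/0! + a^1/1! + a^2/2! + a^3/3! = 1.0000 + 1.0196 + 0.5198 + 0.1767 = 2.7161
a^4/(4!(1-ρ)) = 1.0808/(24 × 0.7451) = 0.06044
P₀ = 1/(2.7161 + 0.06044) = 0.3602
Lq = P₀·a^4·ρ / (4!(1-ρ)²) = 0.3602 × 1.0808 × 0.2549 / (24 × 0.5552) = 0.007447
Wq = Lq/λ = 0.007447/5.2 = 0.001432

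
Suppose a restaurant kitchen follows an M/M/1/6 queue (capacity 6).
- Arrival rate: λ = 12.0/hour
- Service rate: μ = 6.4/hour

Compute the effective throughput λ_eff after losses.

ρ = λ/μ = 12.0/6.4 = 1.8750
P₀ = (1-ρ)/(1-ρ^(K+1)) = (1-1.8750)/(1-1.8750^7) = -0.8750/-80.4721 = 0.01087
P_K = P₀×ρ^K = 0.010873 × 1.8750^6 = 0.010873 × 43.4518 = 0.4725
λ_eff = λ(1-P_K) = 12.0 × (1 - 0.47247) = 12.0 × 0.52753 = 6.3304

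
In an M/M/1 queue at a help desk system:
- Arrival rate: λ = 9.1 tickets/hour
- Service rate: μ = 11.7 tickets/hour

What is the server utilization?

Server utilization: ρ = λ/μ
ρ = 9.1/11.7 = 0.7778
The server is busy 77.78% of the time.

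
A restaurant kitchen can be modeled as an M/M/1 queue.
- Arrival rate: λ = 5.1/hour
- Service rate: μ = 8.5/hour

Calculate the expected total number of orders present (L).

ρ = λ/μ = 5.1/8.5 = 0.6000
For M/M/1: L = λ/(μ-λ)
L = 5.1/(8.5-5.1) = 5.1/3.40
L = 1.5000 orders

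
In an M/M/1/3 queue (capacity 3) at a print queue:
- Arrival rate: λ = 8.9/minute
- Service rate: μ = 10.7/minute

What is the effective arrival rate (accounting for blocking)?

ρ = λ/μ = 8.9/10.7 = 0.831776
P₀ = (1-ρ)/(1-ρ^(K+1)) = (1-0.831776)/(1-0.831776^4) = 0.1682/0.5213 = 0.3227
P_K = P₀×ρ^K = 0.3227 × 0.831776^3 = 0.3227 × 0.5755 = 0.1857
λ_eff = λ(1-P_K) = 8.9 × (1 - 0.18569) = 8.9 × 0.81431 = 7.2474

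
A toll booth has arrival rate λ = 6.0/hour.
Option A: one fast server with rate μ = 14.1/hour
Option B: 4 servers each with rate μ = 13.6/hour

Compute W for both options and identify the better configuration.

Option A: single server μ = 14.1 (M/M/1)
  ρ_A = 6.0/14.1 = 0.4255
  W_A = 1/(μ-λ) = 1/(14.1-6.0) = 1/8.10 = 0.1235

Option B: 4 servers μ = 13.6 (M/M/4)
  ρ_B = λ/(cμ) = 6.0/(4×13.6) = 0.1103
  Offered load a = λ/μ = cρ = 6.0/13.6 = 0.4412
  P₀ = [ Σₙ₌₀^3 aⁿ/n! + a^4/(4!(1-ρ)) ]⁻¹
  Σ = a^0/0! + a^1/1! + a^2/2! + a^3/3! = 1.0000 + 0.4412 + 0.09732 + 0.01431 = 1.5528
  a^4/(4!(1-ρ)) = 0.03788/(24 × 0.8897) = 0.001774
  P₀ = 1/(1.5528 + 0.001774) = 0.6433
  Lq = P₀·a^4·ρ / (4!(1-ρ)²) = 0.6433 × 0.03788 × 0.1103 / (24 × 0.7916) = 0.0001415
  Wq_B = Lq/λ = 0.0001415/6.0 = 0.00002358
  W_B = Wq_B + 1/μ = 0.00002358 + 0.07353 = 0.07355

Since W_B = 0.07355 < W_A = 0.1235, Option B (multiple servers) has the shorter time in system.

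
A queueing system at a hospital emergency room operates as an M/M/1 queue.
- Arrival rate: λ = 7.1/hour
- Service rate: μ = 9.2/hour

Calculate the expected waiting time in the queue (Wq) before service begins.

First, compute utilization: ρ = λ/μ = 7.1/9.2 = 0.7717
For M/M/1: Wq = λ/(μ(μ-λ))
Wq = 7.1/(9.2 × (9.2-7.1))
Wq = 7.1/(9.2 × 2.10)
Wq = 0.3675 hours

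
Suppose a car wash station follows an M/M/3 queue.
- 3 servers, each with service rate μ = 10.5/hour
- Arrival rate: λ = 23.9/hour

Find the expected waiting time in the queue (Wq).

Traffic intensity: ρ = λ/(cμ) = 23.9/(3×10.5) = 0.7587
Since ρ = 0.7587 < 1, system is stable.
Offered load a = λ/μ = cρ = 23.9/10.5 = 2.2762
P₀ = [ Σₙ₌₀^2 aⁿ/n! + a^3/(3!(1-ρ)) ]⁻¹
Σ = a^0/0! + a^1/1! + a^2/2! = 1.0000 + 2.2762 + 2.5905 = 5.8667
a^3/(3!(1-ρ)) = 11.7930/(6 × 0.24127) = 8.1465
P₀ = 1/(5.8667 + 8.1465) = 0.07136
Lq = P₀·a^3·ρ / (3!(1-ρ)²) = 0.071361 × 11.7930 × 0.75873 / (6 × 0.058211) = 1.8282
Wq = Lq/λ = 1.8282/23.9 = 0.07649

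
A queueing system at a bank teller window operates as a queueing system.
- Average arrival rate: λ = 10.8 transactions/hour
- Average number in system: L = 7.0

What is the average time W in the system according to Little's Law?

Little's Law: L = λW, so W = L/λ
W = 7.0/10.8 = 0.6481 hours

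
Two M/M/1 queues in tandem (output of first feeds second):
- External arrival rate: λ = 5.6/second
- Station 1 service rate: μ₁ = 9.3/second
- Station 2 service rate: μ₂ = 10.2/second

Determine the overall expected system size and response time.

By Jackson's theorem, each station behaves as independent M/M/1.
Station 1: ρ₁ = 5.6/9.3 = 0.6022, L₁ = ρ₁/(1-ρ₁) = λ/(μ₁-λ) = 5.6/3.70 = 1.5135
Station 2: ρ₂ = 5.6/10.2 = 0.5490, L₂ = ρ₂/(1-ρ₂) = λ/(μ₂-λ) = 5.6/4.60 = 1.2174
Total: L = L₁ + L₂ = 1.5135 + 1.2174 = 2.7309
W = L/λ = 2.7309/5.6 = 0.4877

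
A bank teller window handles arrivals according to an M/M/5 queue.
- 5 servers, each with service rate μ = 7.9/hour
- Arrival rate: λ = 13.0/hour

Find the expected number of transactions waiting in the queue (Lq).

Traffic intensity: ρ = λ/(cμ) = 13.0/(5×7.9) = 0.3291
Since ρ = 0.3291 < 1, system is stable.
Offered load a = λ/μ = cρ = 13.0/7.9 = 1.6456
P₀ = [ Σₙ₌₀^4 aⁿ/n! + a^5/(5!(1-ρ)) ]⁻¹
Σ = a^0/0! + a^1/1! + a^2/2! + a^3/3! + a^4/4! = 1.0000 + 1.6456 + 1.3539 + 0.7427 + 0.3055 = 5.0477
a^5/(5!(1-ρ)) = 12.0665/(120 × 0.6709) = 0.1499
P₀ = 1/(5.0477 + 0.1499) = 0.1924
Lq = P₀·a^5·ρ / (5!(1-ρ)²) = 0.1924 × 12.0665 × 0.3291 / (120 × 0.4501) = 0.01415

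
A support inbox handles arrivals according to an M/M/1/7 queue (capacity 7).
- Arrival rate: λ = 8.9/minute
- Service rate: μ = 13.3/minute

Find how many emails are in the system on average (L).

ρ = λ/μ = 8.9/13.3 = 0.66917
P₀ = (1-ρ)/(1-ρ^(K+1)) = (1-0.66917)/(1-0.66917^8) = 0.3308/0.9598 = 0.3447
P_K = P₀×ρ^K = 0.3447 × 0.66917^7 = 0.3447 × 0.06008 = 0.02071
L = ρ[1 - (K+1)ρ^K + Kρ^(K+1)] / [(1-ρ)(1-ρ^(K+1))]
L = 0.66917 × (1 - 8×0.060084 + 7×0.040206) / ((1 - 0.66917) × (1 - 0.040206)) = 1.6876 emails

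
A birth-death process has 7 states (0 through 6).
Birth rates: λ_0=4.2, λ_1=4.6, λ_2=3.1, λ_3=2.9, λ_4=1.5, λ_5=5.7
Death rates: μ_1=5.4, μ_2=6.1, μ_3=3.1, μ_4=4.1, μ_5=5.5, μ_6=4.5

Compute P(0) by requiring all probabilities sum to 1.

Ratios P(n)/P(0) = (λ₀···λₙ₋₁)/(μ₁···μₙ):
P(1)/P(0) = (4.2)/(5.4) = 0.7778
P(2)/P(0) = (4.2×4.6)/(5.4×6.1) = 0.5865
P(3)/P(0) = (4.2×4.6×3.1)/(5.4×6.1×3.1) = 0.5865
P(4)/P(0) = (4.2×4.6×3.1×2.9)/(5.4×6.1×3.1×4.1) = 0.4149
P(5)/P(0) = (4.2×4.6×3.1×2.9×1.5)/(5.4×6.1×3.1×4.1×5.5) = 0.1131
P(6)/P(0) = (4.2×4.6×3.1×2.9×1.5×5.7)/(5.4×6.1×3.1×4.1×5.5×4.5) = 0.1433

Normalization: ∑ P(n) = 1
P(0) × (1.0000 + 0.7778 + 0.5865 + 0.5865 + 0.4149 + 0.1131 + 0.1433) = 1
P(0) × 3.6221 = 1
P(0) = 1/3.6221 = 0.2761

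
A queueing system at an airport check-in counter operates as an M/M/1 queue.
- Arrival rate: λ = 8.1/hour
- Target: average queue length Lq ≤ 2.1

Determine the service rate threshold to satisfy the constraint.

For M/M/1: Lq = λ²/(μ(μ-λ))
Need Lq ≤ 2.1, i.e. μ(μ-λ) ≥ λ²/2.1
μ² - 8.1μ - 65.61/2.1 ≥ 0  →  μ² - 8.1μ - 31.24286 ≥ 0
Quadratic formula (positive root): μ = [λ + √(λ² + 4×31.24286)]/2
Discriminant: 65.61 + 4×31.24286 = 190.5814, √190.5814 = 13.80512
μ ≥ (8.1 + 13.80512)/2 = 10.9526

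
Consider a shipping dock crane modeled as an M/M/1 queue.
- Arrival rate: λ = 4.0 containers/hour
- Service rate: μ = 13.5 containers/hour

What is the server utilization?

Server utilization: ρ = λ/μ
ρ = 4.0/13.5 = 0.2963
The server is busy 29.63% of the time.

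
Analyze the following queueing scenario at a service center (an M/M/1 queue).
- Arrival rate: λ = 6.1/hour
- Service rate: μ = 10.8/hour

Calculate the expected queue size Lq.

ρ = λ/μ = 6.1/10.8 = 0.5648
For M/M/1: Lq = λ²/(μ(μ-λ))
Lq = 37.21/(10.8 × 4.70)
Lq = 0.7331 customers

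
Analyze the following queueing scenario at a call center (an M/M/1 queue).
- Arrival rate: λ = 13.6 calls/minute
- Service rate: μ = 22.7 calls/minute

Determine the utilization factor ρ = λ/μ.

Server utilization: ρ = λ/μ
ρ = 13.6/22.7 = 0.5991
The server is busy 59.91% of the time.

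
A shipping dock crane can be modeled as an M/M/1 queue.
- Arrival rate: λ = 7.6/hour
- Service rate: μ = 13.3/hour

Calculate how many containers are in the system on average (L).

ρ = λ/μ = 7.6/13.3 = 0.5714
For M/M/1: L = λ/(μ-λ)
L = 7.6/(13.3-7.6) = 7.6/5.70
L = 1.3333 containers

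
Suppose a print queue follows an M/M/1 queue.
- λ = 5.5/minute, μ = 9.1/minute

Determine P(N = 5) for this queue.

ρ = λ/μ = 5.5/9.1 = 0.6044
P(n) = (1-ρ)ρⁿ
P(5) = (1-0.6044) × 0.6044^5
P(5) = 0.3956 × 0.08065
P(5) = 0.03191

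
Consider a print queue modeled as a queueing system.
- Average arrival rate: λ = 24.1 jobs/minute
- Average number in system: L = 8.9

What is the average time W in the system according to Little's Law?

Little's Law: L = λW, so W = L/λ
W = 8.9/24.1 = 0.3693 minutes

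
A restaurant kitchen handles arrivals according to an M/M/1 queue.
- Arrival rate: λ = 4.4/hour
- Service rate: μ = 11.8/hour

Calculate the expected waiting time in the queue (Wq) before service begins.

First, compute utilization: ρ = λ/μ = 4.4/11.8 = 0.3729
For M/M/1: Wq = λ/(μ(μ-λ))
Wq = 4.4/(11.8 × (11.8-4.4))
Wq = 4.4/(11.8 × 7.40)
Wq = 0.05039 hours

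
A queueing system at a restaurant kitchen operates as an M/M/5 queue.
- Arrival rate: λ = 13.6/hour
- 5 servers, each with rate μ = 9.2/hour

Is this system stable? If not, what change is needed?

Stability requires ρ = λ/(cμ) < 1
ρ = 13.6/(5 × 9.2) = 13.6/46.00 = 0.2957
Since 0.2957 < 1, the system is STABLE.
The servers are busy 29.57% of the time.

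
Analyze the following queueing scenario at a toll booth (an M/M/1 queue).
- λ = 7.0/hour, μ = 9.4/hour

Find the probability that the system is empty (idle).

ρ = λ/μ = 7.0/9.4 = 0.7447
P(0) = 1 - ρ = 1 - 0.7447 = 0.2553
The server is idle 25.53% of the time.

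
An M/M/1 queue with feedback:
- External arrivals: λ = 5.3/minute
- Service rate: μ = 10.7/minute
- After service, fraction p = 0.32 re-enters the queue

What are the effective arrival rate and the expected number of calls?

Effective arrival rate: λ_eff = λ/(1-p) = 5.3/(1-0.32) = 5.3/0.68 = 7.7941
ρ = λ_eff/μ = 7.7941/10.7 = 0.72842
L = ρ/(1-ρ) = 0.72842/(1-0.72842) = 2.6822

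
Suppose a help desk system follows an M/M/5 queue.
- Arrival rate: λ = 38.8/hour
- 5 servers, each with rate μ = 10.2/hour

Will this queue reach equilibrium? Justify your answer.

Stability requires ρ = λ/(cμ) < 1
ρ = 38.8/(5 × 10.2) = 38.8/51.00 = 0.7608
Since 0.7608 < 1, the system is STABLE.
The servers are busy 76.08% of the time.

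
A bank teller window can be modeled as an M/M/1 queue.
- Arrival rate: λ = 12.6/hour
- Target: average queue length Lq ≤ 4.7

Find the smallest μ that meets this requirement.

For M/M/1: Lq = λ²/(μ(μ-λ))
Need Lq ≤ 4.7, i.e. μ(μ-λ) ≥ λ²/4.7
μ² - 12.6μ - 158.76/4.7 ≥ 0  →  μ² - 12.6μ - 33.77872 ≥ 0
Quadratic formula (positive root): μ = [λ + √(λ² + 4×33.77872)]/2
Discriminant: 158.76 + 4×33.77872 = 293.8749, √293.8749 = 17.1428
μ ≥ (12.6 + 17.1428)/2 = 14.8714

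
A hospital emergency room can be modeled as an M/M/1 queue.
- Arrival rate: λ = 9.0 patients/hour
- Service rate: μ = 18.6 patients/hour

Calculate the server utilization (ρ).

Server utilization: ρ = λ/μ
ρ = 9.0/18.6 = 0.4839
The server is busy 48.39% of the time.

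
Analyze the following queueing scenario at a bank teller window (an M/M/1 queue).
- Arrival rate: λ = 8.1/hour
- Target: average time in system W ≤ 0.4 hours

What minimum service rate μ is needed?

For M/M/1: W = 1/(μ-λ)
Need W ≤ 0.4, so 1/(μ-λ) ≤ 0.4
μ - λ ≥ 1/0.4 = 2.5000
μ ≥ 8.1 + 2.5000 = 10.6000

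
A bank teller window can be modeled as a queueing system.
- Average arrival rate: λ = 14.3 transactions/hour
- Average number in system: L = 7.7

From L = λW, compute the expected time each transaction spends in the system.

Little's Law: L = λW, so W = L/λ
W = 7.7/14.3 = 0.5385 hours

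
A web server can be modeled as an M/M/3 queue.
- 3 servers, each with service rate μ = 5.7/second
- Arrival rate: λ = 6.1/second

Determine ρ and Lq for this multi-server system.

Traffic intensity: ρ = λ/(cμ) = 6.1/(3×5.7) = 0.3567
Since ρ = 0.3567 < 1, system is stable.
Offered load a = λ/μ = cρ = 6.1/5.7 = 1.0702
P₀ = [ Σₙ₌₀^2 aⁿ/n! + a^3/(3!(1-ρ)) ]⁻¹
Σ = a^0/0! + a^1/1! + a^2/2! = 1.0000 + 1.0702 + 0.5726 = 2.6428
a^3/(3!(1-ρ)) = 1.22565/(6 × 0.643275) = 0.3176
P₀ = 1/(2.6428 + 0.3176) = 0.3378
Lq = P₀·a^3·ρ / (3!(1-ρ)²) = 0.337796 × 1.22565 × 0.356725 / (6 × 0.413803) = 0.05949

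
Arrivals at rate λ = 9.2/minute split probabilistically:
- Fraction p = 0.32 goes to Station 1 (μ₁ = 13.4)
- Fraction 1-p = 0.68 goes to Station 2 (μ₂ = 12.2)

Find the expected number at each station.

Effective rates: λ₁ = 9.2×0.32 = 2.944, λ₂ = 9.2×0.68 = 6.256
Station 1: ρ₁ = 2.944/13.4 = 0.2197, L₁ = ρ₁/(1-ρ₁) = 0.2197/(1-0.2197) = 0.2816
Station 2: ρ₂ = 6.256/12.2 = 0.5128, L₂ = ρ₂/(1-ρ₂) = 0.5128/(1-0.5128) = 1.0525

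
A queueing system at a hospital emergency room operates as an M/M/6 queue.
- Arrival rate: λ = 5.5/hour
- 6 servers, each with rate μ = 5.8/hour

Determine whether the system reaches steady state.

Stability requires ρ = λ/(cμ) < 1
ρ = 5.5/(6 × 5.8) = 5.5/34.80 = 0.1580
Since 0.1580 < 1, the system is STABLE.
The servers are busy 15.80% of the time.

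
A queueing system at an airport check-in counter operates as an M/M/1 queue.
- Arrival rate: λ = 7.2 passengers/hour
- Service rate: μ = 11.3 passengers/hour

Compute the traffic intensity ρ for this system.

Server utilization: ρ = λ/μ
ρ = 7.2/11.3 = 0.6372
The server is busy 63.72% of the time.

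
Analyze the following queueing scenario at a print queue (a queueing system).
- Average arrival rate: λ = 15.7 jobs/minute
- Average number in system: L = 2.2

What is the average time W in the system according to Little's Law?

Little's Law: L = λW, so W = L/λ
W = 2.2/15.7 = 0.1401 minutes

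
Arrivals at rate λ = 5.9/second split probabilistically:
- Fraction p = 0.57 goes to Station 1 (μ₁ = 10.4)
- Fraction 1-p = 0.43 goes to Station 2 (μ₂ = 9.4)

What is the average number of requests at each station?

Effective rates: λ₁ = 5.9×0.57 = 3.363, λ₂ = 5.9×0.43 = 2.537
Station 1: ρ₁ = 3.363/10.4 = 0.32337, L₁ = ρ₁/(1-ρ₁) = 0.32337/(1-0.32337) = 0.4779
Station 2: ρ₂ = 2.537/9.4 = 0.2699, L₂ = ρ₂/(1-ρ₂) = 0.2699/(1-0.2699) = 0.3697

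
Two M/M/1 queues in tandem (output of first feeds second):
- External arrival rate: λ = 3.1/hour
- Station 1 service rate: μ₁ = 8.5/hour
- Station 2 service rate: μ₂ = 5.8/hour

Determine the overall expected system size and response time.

By Jackson's theorem, each station behaves as independent M/M/1.
Station 1: ρ₁ = 3.1/8.5 = 0.3647, L₁ = ρ₁/(1-ρ₁) = λ/(μ₁-λ) = 3.1/5.40 = 0.574074
Station 2: ρ₂ = 3.1/5.8 = 0.5345, L₂ = ρ₂/(1-ρ₂) = λ/(μ₂-λ) = 3.1/2.70 = 1.14815
Total: L = L₁ + L₂ = 0.574074 + 1.14815 = 1.72222
W = L/λ = 1.72222/3.1 = 0.5556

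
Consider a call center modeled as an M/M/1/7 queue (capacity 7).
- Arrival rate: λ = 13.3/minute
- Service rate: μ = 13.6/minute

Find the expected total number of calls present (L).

ρ = λ/μ = 13.3/13.6 = 0.97794
P₀ = (1-ρ)/(1-ρ^(K+1)) = (1-0.97794)/(1-0.97794^8) = 0.02206/0.1634 = 0.1350
P_K = P₀×ρ^K = 0.1350 × 0.97794^7 = 0.1350 × 0.8554 = 0.1155
L = ρ[1 - (K+1)ρ^K + Kρ^(K+1)] / [(1-ρ)(1-ρ^(K+1))]
L = 0.97794 × (1 - 8×0.855431958 + 7×0.836561129) / ((1 - 0.97794) × (1 - 0.836561129)) = 3.3830 calls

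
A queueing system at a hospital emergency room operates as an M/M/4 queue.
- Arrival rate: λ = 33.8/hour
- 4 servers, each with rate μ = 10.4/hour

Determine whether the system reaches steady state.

Stability requires ρ = λ/(cμ) < 1
ρ = 33.8/(4 × 10.4) = 33.8/41.60 = 0.8125
Since 0.8125 < 1, the system is STABLE.
The servers are busy 81.25% of the time.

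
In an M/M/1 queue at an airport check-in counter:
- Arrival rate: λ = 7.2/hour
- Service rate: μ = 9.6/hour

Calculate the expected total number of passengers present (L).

ρ = λ/μ = 7.2/9.6 = 0.7500
For M/M/1: L = λ/(μ-λ)
L = 7.2/(9.6-7.2) = 7.2/2.40
L = 3.0000 passengers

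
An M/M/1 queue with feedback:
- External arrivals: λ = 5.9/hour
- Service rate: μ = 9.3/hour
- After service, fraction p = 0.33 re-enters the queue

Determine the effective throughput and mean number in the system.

Effective arrival rate: λ_eff = λ/(1-p) = 5.9/(1-0.33) = 5.9/0.67 = 8.80597
ρ = λ_eff/μ = 8.80597/9.3 = 0.9468785
L = ρ/(1-ρ) = 0.9468785/(1-0.9468785) = 17.8248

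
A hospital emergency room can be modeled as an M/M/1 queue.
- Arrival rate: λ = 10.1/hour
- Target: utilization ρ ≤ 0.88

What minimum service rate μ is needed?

ρ = λ/μ, so μ = λ/ρ
μ ≥ 10.1/0.88 = 11.4773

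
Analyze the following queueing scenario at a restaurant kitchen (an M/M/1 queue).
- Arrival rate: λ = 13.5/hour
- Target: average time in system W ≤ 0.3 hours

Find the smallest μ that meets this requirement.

For M/M/1: W = 1/(μ-λ)
Need W ≤ 0.3, so 1/(μ-λ) ≤ 0.3
μ - λ ≥ 1/0.3 = 3.3333
μ ≥ 13.5 + 3.3333 = 16.8333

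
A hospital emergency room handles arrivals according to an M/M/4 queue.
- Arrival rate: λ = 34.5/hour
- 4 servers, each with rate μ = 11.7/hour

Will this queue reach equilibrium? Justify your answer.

Stability requires ρ = λ/(cμ) < 1
ρ = 34.5/(4 × 11.7) = 34.5/46.80 = 0.7372
Since 0.7372 < 1, the system is STABLE.
The servers are busy 73.72% of the time.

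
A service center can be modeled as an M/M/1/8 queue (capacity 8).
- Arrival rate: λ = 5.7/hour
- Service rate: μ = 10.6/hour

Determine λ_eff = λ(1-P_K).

ρ = λ/μ = 5.7/10.6 = 0.53774
P₀ = (1-ρ)/(1-ρ^(K+1)) = (1-0.53774)/(1-0.53774^9) = 0.46226/0.99624 = 0.4640
P_K = P₀×ρ^K = 0.4640 × 0.53774^8 = 0.4640 × 0.006992 = 0.003244
λ_eff = λ(1-P_K) = 5.7 × (1 - 0.003244) = 5.7 × 0.99676 = 5.6815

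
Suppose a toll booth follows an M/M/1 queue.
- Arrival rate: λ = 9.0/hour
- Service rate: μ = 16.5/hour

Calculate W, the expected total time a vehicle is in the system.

First, compute utilization: ρ = λ/μ = 9.0/16.5 = 0.5455
For M/M/1: W = 1/(μ-λ)
W = 1/(16.5-9.0) = 1/7.50
W = 0.1333 hours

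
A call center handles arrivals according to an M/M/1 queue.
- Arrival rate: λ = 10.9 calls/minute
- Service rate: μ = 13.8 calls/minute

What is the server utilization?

Server utilization: ρ = λ/μ
ρ = 10.9/13.8 = 0.7899
The server is busy 78.99% of the time.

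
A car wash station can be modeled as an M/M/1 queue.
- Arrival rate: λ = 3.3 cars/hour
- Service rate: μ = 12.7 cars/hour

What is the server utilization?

Server utilization: ρ = λ/μ
ρ = 3.3/12.7 = 0.2598
The server is busy 25.98% of the time.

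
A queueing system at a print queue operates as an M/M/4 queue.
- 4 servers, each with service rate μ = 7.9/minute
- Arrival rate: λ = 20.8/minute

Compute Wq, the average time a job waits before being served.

Traffic intensity: ρ = λ/(cμ) = 20.8/(4×7.9) = 0.6582
Since ρ = 0.6582 < 1, system is stable.
Offered load a = λ/μ = cρ = 20.8/7.9 = 2.6329
P₀ = [ Σₙ₌₀^3 aⁿ/n! + a^4/(4!(1-ρ)) ]⁻¹
Σ = a^0/0! + a^1/1! + a^2/2! + a^3/3! = 1.0000 + 2.6329 + 3.4661 + 3.0420 = 10.1410
a^4/(4!(1-ρ)) = 48.0557/(24 × 0.341772) = 5.8586
P₀ = 1/(10.1410 + 5.8586) = 0.06250
Lq = P₀·a^4·ρ / (4!(1-ρ)²) = 0.06250 × 48.0557 × 0.6582 / (24 × 0.1168) = 0.7052
Wq = Lq/λ = 0.7052/20.8 = 0.03390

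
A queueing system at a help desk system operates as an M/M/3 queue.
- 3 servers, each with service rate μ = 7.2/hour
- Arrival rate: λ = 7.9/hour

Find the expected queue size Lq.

Traffic intensity: ρ = λ/(cμ) = 7.9/(3×7.2) = 0.3657
Since ρ = 0.3657 < 1, system is stable.
Offered load a = λ/μ = cρ = 7.9/7.2 = 1.0972
P₀ = [ Σₙ₌₀^2 aⁿ/n! + a^3/(3!(1-ρ)) ]⁻¹
Σ = a^0/0! + a^1/1! + a^2/2! = 1.00000 + 1.09722 + 0.601948 = 2.6992
a^3/(3!(1-ρ)) = 1.3209/(6 × 0.6343) = 0.3471
P₀ = 1/(2.6992 + 0.3471) = 0.3283
Lq = P₀·a^3·ρ / (3!(1-ρ)²) = 0.328269 × 1.32094 × 0.365741 / (6 × 0.402285) = 0.06571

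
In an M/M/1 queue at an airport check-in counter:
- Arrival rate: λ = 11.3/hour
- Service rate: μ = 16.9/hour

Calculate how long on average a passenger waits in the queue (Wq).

First, compute utilization: ρ = λ/μ = 11.3/16.9 = 0.6686
For M/M/1: Wq = λ/(μ(μ-λ))
Wq = 11.3/(16.9 × (16.9-11.3))
Wq = 11.3/(16.9 × 5.60)
Wq = 0.1194 hours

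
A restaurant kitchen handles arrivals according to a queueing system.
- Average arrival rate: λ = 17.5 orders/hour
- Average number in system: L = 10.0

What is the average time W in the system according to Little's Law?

Little's Law: L = λW, so W = L/λ
W = 10.0/17.5 = 0.5714 hours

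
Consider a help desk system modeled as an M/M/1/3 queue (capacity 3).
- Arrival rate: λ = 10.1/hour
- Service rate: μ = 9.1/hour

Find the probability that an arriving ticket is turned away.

ρ = λ/μ = 10.1/9.1 = 1.1099
P₀ = (1-ρ)/(1-ρ^(K+1)) = (1-1.1099)/(1-1.1099^4) = -0.1099/-0.5175 = 0.2124
P_K = P₀×ρ^K = 0.212358 × 1.1099^3 = 0.212358 × 1.36726 = 0.2903
Blocking probability = 29.03%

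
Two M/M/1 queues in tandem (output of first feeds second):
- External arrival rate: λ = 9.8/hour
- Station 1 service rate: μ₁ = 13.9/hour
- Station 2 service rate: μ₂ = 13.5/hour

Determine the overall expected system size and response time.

By Jackson's theorem, each station behaves as independent M/M/1.
Station 1: ρ₁ = 9.8/13.9 = 0.7050, L₁ = ρ₁/(1-ρ₁) = λ/(μ₁-λ) = 9.8/4.10 = 2.39024
Station 2: ρ₂ = 9.8/13.5 = 0.7259, L₂ = ρ₂/(1-ρ₂) = λ/(μ₂-λ) = 9.8/3.70 = 2.64865
Total: L = L₁ + L₂ = 2.39024 + 2.64865 = 5.0389
W = L/λ = 5.0389/9.8 = 0.5142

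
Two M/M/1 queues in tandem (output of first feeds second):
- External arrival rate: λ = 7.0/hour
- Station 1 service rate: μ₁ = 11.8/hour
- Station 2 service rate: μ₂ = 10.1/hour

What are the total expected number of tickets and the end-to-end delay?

By Jackson's theorem, each station behaves as independent M/M/1.
Station 1: ρ₁ = 7.0/11.8 = 0.5932, L₁ = ρ₁/(1-ρ₁) = λ/(μ₁-λ) = 7.0/4.80 = 1.4583
Station 2: ρ₂ = 7.0/10.1 = 0.6931, L₂ = ρ₂/(1-ρ₂) = λ/(μ₂-λ) = 7.0/3.10 = 2.2581
Total: L = L₁ + L₂ = 1.4583 + 2.2581 = 3.7164
W = L/λ = 3.7164/7.0 = 0.5309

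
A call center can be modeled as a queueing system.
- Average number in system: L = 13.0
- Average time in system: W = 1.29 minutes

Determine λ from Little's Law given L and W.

Little's Law: L = λW, so λ = L/W
λ = 13.0/1.29 = 10.0775 calls/minute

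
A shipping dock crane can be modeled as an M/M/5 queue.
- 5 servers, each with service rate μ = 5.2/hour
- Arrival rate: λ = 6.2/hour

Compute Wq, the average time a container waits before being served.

Traffic intensity: ρ = λ/(cμ) = 6.2/(5×5.2) = 0.2385
Since ρ = 0.2385 < 1, system is stable.
Offered load a = λ/μ = cρ = 6.2/5.2 = 1.1923
P₀ = [ Σₙ₌₀^4 aⁿ/n! + a^5/(5!(1-ρ)) ]⁻¹
Σ = a^0/0! + a^1/1! + a^2/2! + a^3/3! + a^4/4! = 1.0000 + 1.1923 + 0.7108 + 0.2825 + 0.08421 = 3.2698
a^5/(5!(1-ρ)) = 2.4096/(120 × 0.7615) = 0.02637
P₀ = 1/(3.2698 + 0.02637) = 0.3034
Lq = P₀·a^5·ρ / (5!(1-ρ)²) = 0.30338 × 2.4096 × 0.23846 / (120 × 0.57994) = 0.002505
Wq = Lq/λ = 0.002505/6.2 = 0.0004040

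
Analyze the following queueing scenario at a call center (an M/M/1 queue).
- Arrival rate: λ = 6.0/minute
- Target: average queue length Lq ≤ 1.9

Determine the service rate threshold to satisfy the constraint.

For M/M/1: Lq = λ²/(μ(μ-λ))
Need Lq ≤ 1.9, i.e. μ(μ-λ) ≥ λ²/1.9
μ² - 6.0μ - 36.00/1.9 ≥ 0  →  μ² - 6.0μ - 18.947368 ≥ 0
Quadratic formula (positive root): μ = [λ + √(λ² + 4×18.947368)]/2
Discriminant: 36.00 + 4×18.947368 = 111.78947, √111.78947 = 10.57305
μ ≥ (6.0 + 10.57305)/2 = 8.2865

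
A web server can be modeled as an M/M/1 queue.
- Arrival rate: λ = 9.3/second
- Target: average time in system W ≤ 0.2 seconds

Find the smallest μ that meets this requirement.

For M/M/1: W = 1/(μ-λ)
Need W ≤ 0.2, so 1/(μ-λ) ≤ 0.2
μ - λ ≥ 1/0.2 = 5.0000
μ ≥ 9.3 + 5.0000 = 14.3000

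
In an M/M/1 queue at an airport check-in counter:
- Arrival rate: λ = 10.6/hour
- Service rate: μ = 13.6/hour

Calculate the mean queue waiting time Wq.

First, compute utilization: ρ = λ/μ = 10.6/13.6 = 0.7794
For M/M/1: Wq = λ/(μ(μ-λ))
Wq = 10.6/(13.6 × (13.6-10.6))
Wq = 10.6/(13.6 × 3.00)
Wq = 0.2598 hours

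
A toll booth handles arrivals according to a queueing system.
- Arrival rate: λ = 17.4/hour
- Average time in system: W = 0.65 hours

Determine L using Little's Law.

Little's Law: L = λW
L = 17.4 × 0.65 = 11.3100 vehicles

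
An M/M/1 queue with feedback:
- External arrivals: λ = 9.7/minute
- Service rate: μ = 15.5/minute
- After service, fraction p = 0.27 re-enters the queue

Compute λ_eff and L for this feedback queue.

Effective arrival rate: λ_eff = λ/(1-p) = 9.7/(1-0.27) = 9.7/0.73 = 13.2877
ρ = λ_eff/μ = 13.2877/15.5 = 0.85727
L = ρ/(1-ρ) = 0.85727/(1-0.85727) = 6.0062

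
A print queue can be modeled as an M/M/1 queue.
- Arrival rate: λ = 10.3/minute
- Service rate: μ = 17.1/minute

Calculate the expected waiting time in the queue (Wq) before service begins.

First, compute utilization: ρ = λ/μ = 10.3/17.1 = 0.6023
For M/M/1: Wq = λ/(μ(μ-λ))
Wq = 10.3/(17.1 × (17.1-10.3))
Wq = 10.3/(17.1 × 6.80)
Wq = 0.08858 minutes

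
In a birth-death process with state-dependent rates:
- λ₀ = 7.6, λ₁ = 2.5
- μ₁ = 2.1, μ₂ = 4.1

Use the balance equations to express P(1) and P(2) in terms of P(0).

Balance equations:
State 0: λ₀P₀ = μ₁P₁ → P₁ = (λ₀/μ₁)P₀ = (7.6/2.1)P₀ = 3.6190P₀
State 1: P₂ = (λ₀λ₁)/(μ₁μ₂)P₀ = (7.6×2.5)/(2.1×4.1)P₀ = 2.2067P₀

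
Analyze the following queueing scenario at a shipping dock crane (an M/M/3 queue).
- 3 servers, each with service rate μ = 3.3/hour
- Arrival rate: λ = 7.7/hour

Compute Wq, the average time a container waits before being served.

Traffic intensity: ρ = λ/(cμ) = 7.7/(3×3.3) = 0.7778
Since ρ = 0.7778 < 1, system is stable.
Offered load a = λ/μ = cρ = 7.7/3.3 = 2.3333
P₀ = [ Σₙ₌₀^2 aⁿ/n! + a^3/(3!(1-ρ)) ]⁻¹
Σ = a^0/0! + a^1/1! + a^2/2! = 1.00000 + 2.33333 + 2.72222 = 6.0556
a^3/(3!(1-ρ)) = 12.7037/(6 × 0.222222) = 9.5278
P₀ = 1/(6.0556 + 9.5278) = 0.06417
Lq = P₀·a^3·ρ / (3!(1-ρ)²) = 0.064171 × 12.7037 × 0.77778 / (6 × 0.049383) = 2.1399
Wq = Lq/λ = 2.1399/7.7 = 0.2779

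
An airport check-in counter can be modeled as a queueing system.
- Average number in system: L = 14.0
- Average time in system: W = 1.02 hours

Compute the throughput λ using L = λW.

Little's Law: L = λW, so λ = L/W
λ = 14.0/1.02 = 13.7255 passengers/hour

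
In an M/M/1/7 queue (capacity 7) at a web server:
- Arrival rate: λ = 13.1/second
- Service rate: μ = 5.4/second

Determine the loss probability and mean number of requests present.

ρ = λ/μ = 13.1/5.4 = 2.4259
P₀ = (1-ρ)/(1-ρ^(K+1)) = (1-2.4259)/(1-2.4259^8) = -1.4259/-1198.4528 = 0.001190
P_K = P₀×ρ^K = 0.0011898 × 2.4259^7 = 0.0011898 × 494.4362 = 0.5883
Blocking probability P_7 = 0.5883 (58.83%)
L = ρ[1 - (K+1)ρ^K + Kρ^(K+1)] / [(1-ρ)(1-ρ^(K+1))]
L = 2.4259 × (1 - 8×494.4362 + 7×1199.4528) / ((1 - 2.4259) × (1 - 1199.4528)) = 6.3054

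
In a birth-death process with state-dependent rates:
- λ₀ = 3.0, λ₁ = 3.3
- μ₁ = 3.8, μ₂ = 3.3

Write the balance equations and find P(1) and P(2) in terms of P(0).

Balance equations:
State 0: λ₀P₀ = μ₁P₁ → P₁ = (λ₀/μ₁)P₀ = (3.0/3.8)P₀ = 0.7895P₀
State 1: P₂ = (λ₀λ₁)/(μ₁μ₂)P₀ = (3.0×3.3)/(3.8×3.3)P₀ = 0.7895P₀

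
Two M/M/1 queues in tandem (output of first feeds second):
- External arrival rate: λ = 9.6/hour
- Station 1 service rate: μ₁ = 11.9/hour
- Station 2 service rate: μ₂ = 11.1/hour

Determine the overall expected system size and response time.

By Jackson's theorem, each station behaves as independent M/M/1.
Station 1: ρ₁ = 9.6/11.9 = 0.8067, L₁ = ρ₁/(1-ρ₁) = λ/(μ₁-λ) = 9.6/2.30 = 4.1739
Station 2: ρ₂ = 9.6/11.1 = 0.8649, L₂ = ρ₂/(1-ρ₂) = λ/(μ₂-λ) = 9.6/1.50 = 6.4000
Total: L = L₁ + L₂ = 4.1739 + 6.4000 = 10.5739
W = L/λ = 10.5739/9.6 = 1.1014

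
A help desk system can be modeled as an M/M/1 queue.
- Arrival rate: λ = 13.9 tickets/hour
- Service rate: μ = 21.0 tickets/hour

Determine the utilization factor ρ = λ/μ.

Server utilization: ρ = λ/μ
ρ = 13.9/21.0 = 0.6619
The server is busy 66.19% of the time.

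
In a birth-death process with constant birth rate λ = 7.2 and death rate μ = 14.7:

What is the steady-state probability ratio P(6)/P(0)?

For constant rates: P(n)/P(0) = (λ/μ)^n
P(6)/P(0) = (7.2/14.7)^6 = 0.4898^6 = 0.01381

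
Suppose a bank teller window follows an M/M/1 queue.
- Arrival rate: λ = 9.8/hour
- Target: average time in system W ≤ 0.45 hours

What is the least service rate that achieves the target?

For M/M/1: W = 1/(μ-λ)
Need W ≤ 0.45, so 1/(μ-λ) ≤ 0.45
μ - λ ≥ 1/0.45 = 2.2222
μ ≥ 9.8 + 2.2222 = 12.0222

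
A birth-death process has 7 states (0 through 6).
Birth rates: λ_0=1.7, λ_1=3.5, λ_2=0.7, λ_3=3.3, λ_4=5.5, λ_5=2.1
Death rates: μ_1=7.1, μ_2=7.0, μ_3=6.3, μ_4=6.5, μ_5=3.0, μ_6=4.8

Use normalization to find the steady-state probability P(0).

Ratios P(n)/P(0) = (λ₀···λₙ₋₁)/(μ₁···μₙ):
P(1)/P(0) = (1.7)/(7.1) = 0.23944
P(2)/P(0) = (1.7×3.5)/(7.1×7.0) = 0.11972
P(3)/P(0) = (1.7×3.5×0.7)/(7.1×7.0×6.3) = 0.013302
P(4)/P(0) = (1.7×3.5×0.7×3.3)/(7.1×7.0×6.3×6.5) = 0.0067533
P(5)/P(0) = (1.7×3.5×0.7×3.3×5.5)/(7.1×7.0×6.3×6.5×3.0) = 0.012381
P(6)/P(0) = (1.7×3.5×0.7×3.3×5.5×2.1)/(7.1×7.0×6.3×6.5×3.0×4.8) = 0.0054167

Normalization: ∑ P(n) = 1
P(0) × (1.0000 + 0.23944 + 0.11972 + 0.013302 + 0.0067533 + 0.012381 + 0.0054167) = 1
P(0) × 1.3970 = 1
P(0) = 1/1.3970 = 0.7158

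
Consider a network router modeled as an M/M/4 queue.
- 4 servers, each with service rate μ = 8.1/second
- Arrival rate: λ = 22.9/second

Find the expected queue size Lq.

Traffic intensity: ρ = λ/(cμ) = 22.9/(4×8.1) = 0.7068
Since ρ = 0.7068 < 1, system is stable.
Offered load a = λ/μ = cρ = 22.9/8.1 = 2.8272
P₀ = [ Σₙ₌₀^3 aⁿ/n! + a^4/(4!(1-ρ)) ]⁻¹
Σ = a^0/0! + a^1/1! + a^2/2! + a^3/3! = 1.0000 + 2.8272 + 3.9964 + 3.7662 = 11.5898
a^4/(4!(1-ρ)) = 63.88543/(24 × 0.2932099) = 9.0785
P₀ = 1/(11.5898 + 9.0785) = 0.04838
Lq = P₀·a^4·ρ / (4!(1-ρ)²) = 0.04838 × 63.8854 × 0.7068 / (24 × 0.08597) = 1.0588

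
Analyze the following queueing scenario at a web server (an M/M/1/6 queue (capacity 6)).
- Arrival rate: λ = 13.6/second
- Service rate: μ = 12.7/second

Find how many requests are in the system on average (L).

ρ = λ/μ = 13.6/12.7 = 1.07087
P₀ = (1-ρ)/(1-ρ^(K+1)) = (1-1.07087)/(1-1.07087^7) = -0.070870/-0.61494 = 0.1152
P_K = P₀×ρ^K = 0.11525 × 1.07087^6 = 0.11525 × 1.5081 = 0.1738
L = ρ[1 - (K+1)ρ^K + Kρ^(K+1)] / [(1-ρ)(1-ρ^(K+1))]
L = 1.07087 × (1 - 7×1.5080666 + 6×1.6149432) / ((1 - 1.07087) × (1 - 1.6149432)) = 3.2728 requests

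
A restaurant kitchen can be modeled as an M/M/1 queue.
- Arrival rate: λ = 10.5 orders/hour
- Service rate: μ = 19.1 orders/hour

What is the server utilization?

Server utilization: ρ = λ/μ
ρ = 10.5/19.1 = 0.5497
The server is busy 54.97% of the time.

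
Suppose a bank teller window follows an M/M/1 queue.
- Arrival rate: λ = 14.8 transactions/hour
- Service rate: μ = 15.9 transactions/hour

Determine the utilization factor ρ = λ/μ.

Server utilization: ρ = λ/μ
ρ = 14.8/15.9 = 0.9308
The server is busy 93.08% of the time.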